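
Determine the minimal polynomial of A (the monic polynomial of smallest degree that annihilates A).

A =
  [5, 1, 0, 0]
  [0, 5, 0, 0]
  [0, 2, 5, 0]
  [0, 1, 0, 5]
x^2 - 10*x + 25

The characteristic polynomial is χ_A(x) = (x - 5)^4, so the eigenvalues are known. The minimal polynomial is
  m_A(x) = Π_λ (x − λ)^{k_λ}
where k_λ is the size of the *largest* Jordan block for λ (equivalently, the smallest k with (A − λI)^k v = 0 for every generalised eigenvector v of λ).

  λ = 5: largest Jordan block has size 2, contributing (x − 5)^2

So m_A(x) = (x - 5)^2 = x^2 - 10*x + 25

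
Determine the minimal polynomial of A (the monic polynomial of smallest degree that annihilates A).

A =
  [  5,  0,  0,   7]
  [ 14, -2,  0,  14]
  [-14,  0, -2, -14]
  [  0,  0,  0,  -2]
x^2 - 3*x - 10

The characteristic polynomial is χ_A(x) = (x - 5)*(x + 2)^3, so the eigenvalues are known. The minimal polynomial is
  m_A(x) = Π_λ (x − λ)^{k_λ}
where k_λ is the size of the *largest* Jordan block for λ (equivalently, the smallest k with (A − λI)^k v = 0 for every generalised eigenvector v of λ).

  λ = -2: largest Jordan block has size 1, contributing (x + 2)
  λ = 5: largest Jordan block has size 1, contributing (x − 5)

So m_A(x) = (x - 5)*(x + 2) = x^2 - 3*x - 10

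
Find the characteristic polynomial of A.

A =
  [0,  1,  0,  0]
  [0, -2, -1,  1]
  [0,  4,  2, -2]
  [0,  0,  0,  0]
x^4

Expanding det(x·I − A) (e.g. by cofactor expansion or by noting that A is similar to its Jordan form J, which has the same characteristic polynomial as A) gives
  χ_A(x) = x^4
which factors as x^4. The eigenvalues (with algebraic multiplicities) are λ = 0 with multiplicity 4.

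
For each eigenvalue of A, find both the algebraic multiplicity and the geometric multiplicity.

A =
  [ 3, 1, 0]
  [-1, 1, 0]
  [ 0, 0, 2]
λ = 2: alg = 3, geom = 2

Step 1 — factor the characteristic polynomial to read off the algebraic multiplicities:
  χ_A(x) = (x - 2)^3

Step 2 — compute geometric multiplicities via the rank-nullity identity g(λ) = n − rank(A − λI):
  rank(A − (2)·I) = 1, so dim ker(A − (2)·I) = n − 1 = 2

Summary:
  λ = 2: algebraic multiplicity = 3, geometric multiplicity = 2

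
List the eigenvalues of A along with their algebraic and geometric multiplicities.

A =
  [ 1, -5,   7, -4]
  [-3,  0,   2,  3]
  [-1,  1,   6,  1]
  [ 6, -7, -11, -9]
λ = -3: alg = 2, geom = 1; λ = 2: alg = 2, geom = 1

Step 1 — factor the characteristic polynomial to read off the algebraic multiplicities:
  χ_A(x) = (x - 2)^2*(x + 3)^2

Step 2 — compute geometric multiplicities via the rank-nullity identity g(λ) = n − rank(A − λI):
  rank(A − (-3)·I) = 3, so dim ker(A − (-3)·I) = n − 3 = 1
  rank(A − (2)·I) = 3, so dim ker(A − (2)·I) = n − 3 = 1

Summary:
  λ = -3: algebraic multiplicity = 2, geometric multiplicity = 1
  λ = 2: algebraic multiplicity = 2, geometric multiplicity = 1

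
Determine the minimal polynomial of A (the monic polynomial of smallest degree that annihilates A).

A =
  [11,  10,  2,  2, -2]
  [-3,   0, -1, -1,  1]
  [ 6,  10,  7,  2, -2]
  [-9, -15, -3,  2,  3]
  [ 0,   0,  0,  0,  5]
x^2 - 10*x + 25

The characteristic polynomial is χ_A(x) = (x - 5)^5, so the eigenvalues are known. The minimal polynomial is
  m_A(x) = Π_λ (x − λ)^{k_λ}
where k_λ is the size of the *largest* Jordan block for λ (equivalently, the smallest k with (A − λI)^k v = 0 for every generalised eigenvector v of λ).

  λ = 5: largest Jordan block has size 2, contributing (x − 5)^2

So m_A(x) = (x - 5)^2 = x^2 - 10*x + 25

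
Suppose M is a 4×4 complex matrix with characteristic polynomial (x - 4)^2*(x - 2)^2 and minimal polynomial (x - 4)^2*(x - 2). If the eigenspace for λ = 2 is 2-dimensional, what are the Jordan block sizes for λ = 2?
Block sizes for λ = 2: [1, 1]

Step 1 — from the characteristic polynomial, algebraic multiplicity of λ = 2 is 2. From dim ker(M − (2)·I) = 2, there are exactly 2 Jordan blocks for λ = 2.
Step 2 — from the minimal polynomial, the factor (x − 2) tells us the largest block for λ = 2 has size 1.
Step 3 — with total size 2, 2 blocks, and largest block 1, the block sizes (in nonincreasing order) are [1, 1].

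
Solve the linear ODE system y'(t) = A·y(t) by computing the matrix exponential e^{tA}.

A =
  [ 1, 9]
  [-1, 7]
e^{tA} =
  [-3*t*exp(4*t) + exp(4*t), 9*t*exp(4*t)]
  [-t*exp(4*t), 3*t*exp(4*t) + exp(4*t)]

Strategy: write A = P · J · P⁻¹ where J is a Jordan canonical form, so e^{tA} = P · e^{tJ} · P⁻¹, and e^{tJ} can be computed block-by-block.

A has Jordan form
J =
  [4, 1]
  [0, 4]
(up to reordering of blocks).

Per-block formulas:
  For a 2×2 Jordan block J_2(4): exp(t · J_2(4)) = e^(4t)·(I + t·N), where N is the 2×2 nilpotent shift.

After assembling e^{tJ} and conjugating by P, we get:

e^{tA} =
  [-3*t*exp(4*t) + exp(4*t), 9*t*exp(4*t)]
  [-t*exp(4*t), 3*t*exp(4*t) + exp(4*t)]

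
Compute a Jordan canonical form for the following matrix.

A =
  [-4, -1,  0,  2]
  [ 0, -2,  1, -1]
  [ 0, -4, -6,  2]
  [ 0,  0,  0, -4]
J_3(-4) ⊕ J_1(-4)

The characteristic polynomial is
  det(x·I − A) = x^4 + 16*x^3 + 96*x^2 + 256*x + 256 = (x + 4)^4

Eigenvalues and multiplicities (the geometric multiplicity of λ is n − rank(A − λI), which equals the number of Jordan blocks for λ):
  λ = -4: algebraic multiplicity = 4, geometric multiplicity = 2

Determining the block sizes for each eigenvalue:
  λ = -4: with am = 4 and gm = 2, the partition is not yet determined (e.g. several partitions of 4 into 2 parts exist). Let N = A − (-4)·I. Computing rank(N^1) = 2, rank(N^2) = 1, rank(N^3) = 0; the number of blocks of size ≥ j is rank(N^{j−1}) − rank(N^j), giving [2, 1, 1]. So we have 1 block(s) of size 3, 1 block(s) of size 1 → block sizes [3, 1]

Assembling the blocks gives a Jordan form
J =
  [-4,  1,  0,  0]
  [ 0, -4,  1,  0]
  [ 0,  0, -4,  0]
  [ 0,  0,  0, -4]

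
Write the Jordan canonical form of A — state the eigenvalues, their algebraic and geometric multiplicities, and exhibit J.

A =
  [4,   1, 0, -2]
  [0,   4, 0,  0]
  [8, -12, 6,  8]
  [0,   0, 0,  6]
J_2(4) ⊕ J_1(6) ⊕ J_1(6)

The characteristic polynomial is
  det(x·I − A) = x^4 - 20*x^3 + 148*x^2 - 480*x + 576 = (x - 6)^2*(x - 4)^2

Eigenvalues and multiplicities (the geometric multiplicity of λ is n − rank(A − λI), which equals the number of Jordan blocks for λ):
  λ = 4: algebraic multiplicity = 2, geometric multiplicity = 1
  λ = 6: algebraic multiplicity = 2, geometric multiplicity = 2

Determining the block sizes for each eigenvalue:
  λ = 4: one block (gm = 1), so the single block has size am = 2 → block sizes [2]
  λ = 6: gm = am = 2, so every block has size 1 → block sizes [1, 1]

Assembling the blocks gives a Jordan form
J =
  [4, 1, 0, 0]
  [0, 4, 0, 0]
  [0, 0, 6, 0]
  [0, 0, 0, 6]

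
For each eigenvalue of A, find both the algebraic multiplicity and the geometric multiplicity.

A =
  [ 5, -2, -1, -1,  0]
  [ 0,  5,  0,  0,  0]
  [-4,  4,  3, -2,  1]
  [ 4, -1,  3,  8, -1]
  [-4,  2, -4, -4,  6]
λ = 5: alg = 3, geom = 2; λ = 6: alg = 2, geom = 2

Step 1 — factor the characteristic polynomial to read off the algebraic multiplicities:
  χ_A(x) = (x - 6)^2*(x - 5)^3

Step 2 — compute geometric multiplicities via the rank-nullity identity g(λ) = n − rank(A − λI):
  rank(A − (5)·I) = 3, so dim ker(A − (5)·I) = n − 3 = 2
  rank(A − (6)·I) = 3, so dim ker(A − (6)·I) = n − 3 = 2

Summary:
  λ = 5: algebraic multiplicity = 3, geometric multiplicity = 2
  λ = 6: algebraic multiplicity = 2, geometric multiplicity = 2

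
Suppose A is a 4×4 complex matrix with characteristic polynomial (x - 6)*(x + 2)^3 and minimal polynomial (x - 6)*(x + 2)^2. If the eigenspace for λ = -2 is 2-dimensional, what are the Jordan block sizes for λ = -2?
Block sizes for λ = -2: [2, 1]

Step 1 — from the characteristic polynomial, algebraic multiplicity of λ = -2 is 3. From dim ker(A − (-2)·I) = 2, there are exactly 2 Jordan blocks for λ = -2.
Step 2 — from the minimal polynomial, the factor (x + 2)^2 tells us the largest block for λ = -2 has size 2.
Step 3 — with total size 3, 2 blocks, and largest block 2, the block sizes (in nonincreasing order) are [2, 1].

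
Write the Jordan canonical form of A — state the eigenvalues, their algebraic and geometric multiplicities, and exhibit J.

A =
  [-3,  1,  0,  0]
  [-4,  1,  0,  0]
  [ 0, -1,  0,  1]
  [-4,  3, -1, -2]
J_2(-1) ⊕ J_2(-1)

The characteristic polynomial is
  det(x·I − A) = x^4 + 4*x^3 + 6*x^2 + 4*x + 1 = (x + 1)^4

Eigenvalues and multiplicities (the geometric multiplicity of λ is n − rank(A − λI), which equals the number of Jordan blocks for λ):
  λ = -1: algebraic multiplicity = 4, geometric multiplicity = 2

Determining the block sizes for each eigenvalue:
  λ = -1: with am = 4 and gm = 2, the partition is not yet determined (e.g. several partitions of 4 into 2 parts exist). Let N = A − (-1)·I. Computing rank(N^1) = 2, rank(N^2) = 0; the number of blocks of size ≥ j is rank(N^{j−1}) − rank(N^j), giving [2, 2]. So we have 2 block(s) of size 2 → block sizes [2, 2]

Assembling the blocks gives a Jordan form
J =
  [-1,  1,  0,  0]
  [ 0, -1,  0,  0]
  [ 0,  0, -1,  1]
  [ 0,  0,  0, -1]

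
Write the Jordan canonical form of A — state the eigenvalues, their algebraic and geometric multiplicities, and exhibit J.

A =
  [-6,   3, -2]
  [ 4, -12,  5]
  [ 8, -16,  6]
J_3(-4)

The characteristic polynomial is
  det(x·I − A) = x^3 + 12*x^2 + 48*x + 64 = (x + 4)^3

Eigenvalues and multiplicities (the geometric multiplicity of λ is n − rank(A − λI), which equals the number of Jordan blocks for λ):
  λ = -4: algebraic multiplicity = 3, geometric multiplicity = 1

Determining the block sizes for each eigenvalue:
  λ = -4: one block (gm = 1), so the single block has size am = 3 → block sizes [3]

Assembling the blocks gives a Jordan form
J =
  [-4,  1,  0]
  [ 0, -4,  1]
  [ 0,  0, -4]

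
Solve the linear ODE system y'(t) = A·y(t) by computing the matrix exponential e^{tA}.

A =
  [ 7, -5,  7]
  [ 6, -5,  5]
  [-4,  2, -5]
e^{tA} =
  [3*t^2*exp(-t) + 8*t*exp(-t) + exp(-t), -3*t^2*exp(-t) - 5*t*exp(-t), 3*t^2*exp(-t)/2 + 7*t*exp(-t)]
  [2*t^2*exp(-t) + 6*t*exp(-t), -2*t^2*exp(-t) - 4*t*exp(-t) + exp(-t), t^2*exp(-t) + 5*t*exp(-t)]
  [-2*t^2*exp(-t) - 4*t*exp(-t), 2*t^2*exp(-t) + 2*t*exp(-t), -t^2*exp(-t) - 4*t*exp(-t) + exp(-t)]

Strategy: write A = P · J · P⁻¹ where J is a Jordan canonical form, so e^{tA} = P · e^{tJ} · P⁻¹, and e^{tJ} can be computed block-by-block.

A has Jordan form
J =
  [-1,  1,  0]
  [ 0, -1,  1]
  [ 0,  0, -1]
(up to reordering of blocks).

Per-block formulas:
  For a 3×3 Jordan block J_3(-1): exp(t · J_3(-1)) = e^(-1t)·(I + t·N + (t^2/2)·N^2), where N is the 3×3 nilpotent shift.

After assembling e^{tJ} and conjugating by P, we get:

e^{tA} =
  [3*t^2*exp(-t) + 8*t*exp(-t) + exp(-t), -3*t^2*exp(-t) - 5*t*exp(-t), 3*t^2*exp(-t)/2 + 7*t*exp(-t)]
  [2*t^2*exp(-t) + 6*t*exp(-t), -2*t^2*exp(-t) - 4*t*exp(-t) + exp(-t), t^2*exp(-t) + 5*t*exp(-t)]
  [-2*t^2*exp(-t) - 4*t*exp(-t), 2*t^2*exp(-t) + 2*t*exp(-t), -t^2*exp(-t) - 4*t*exp(-t) + exp(-t)]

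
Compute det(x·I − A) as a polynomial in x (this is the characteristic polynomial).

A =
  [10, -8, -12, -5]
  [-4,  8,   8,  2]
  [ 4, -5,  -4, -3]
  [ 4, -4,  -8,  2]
x^4 - 16*x^3 + 96*x^2 - 256*x + 256

Expanding det(x·I − A) (e.g. by cofactor expansion or by noting that A is similar to its Jordan form J, which has the same characteristic polynomial as A) gives
  χ_A(x) = x^4 - 16*x^3 + 96*x^2 - 256*x + 256
which factors as (x - 4)^4. The eigenvalues (with algebraic multiplicities) are λ = 4 with multiplicity 4.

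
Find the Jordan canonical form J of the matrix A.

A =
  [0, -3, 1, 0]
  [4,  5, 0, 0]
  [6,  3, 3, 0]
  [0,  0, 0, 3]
J_1(2) ⊕ J_2(3) ⊕ J_1(3)

The characteristic polynomial is
  det(x·I − A) = x^4 - 11*x^3 + 45*x^2 - 81*x + 54 = (x - 3)^3*(x - 2)

Eigenvalues and multiplicities (the geometric multiplicity of λ is n − rank(A − λI), which equals the number of Jordan blocks for λ):
  λ = 2: algebraic multiplicity = 1, geometric multiplicity = 1
  λ = 3: algebraic multiplicity = 3, geometric multiplicity = 2

Determining the block sizes for each eigenvalue:
  λ = 2: one block (gm = 1), so the single block has size am = 1 → block sizes [1]
  λ = 3: 2 blocks summing to 3 forces exactly one block of size 2 and the rest size 1 → block sizes [2, 1]

Assembling the blocks gives a Jordan form
J =
  [2, 0, 0, 0]
  [0, 3, 1, 0]
  [0, 0, 3, 0]
  [0, 0, 0, 3]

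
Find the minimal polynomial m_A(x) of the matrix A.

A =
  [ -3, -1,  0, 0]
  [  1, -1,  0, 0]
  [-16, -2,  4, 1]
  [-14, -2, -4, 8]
x^4 - 8*x^3 - 8*x^2 + 96*x + 144

The characteristic polynomial is χ_A(x) = (x - 6)^2*(x + 2)^2, so the eigenvalues are known. The minimal polynomial is
  m_A(x) = Π_λ (x − λ)^{k_λ}
where k_λ is the size of the *largest* Jordan block for λ (equivalently, the smallest k with (A − λI)^k v = 0 for every generalised eigenvector v of λ).

  λ = -2: largest Jordan block has size 2, contributing (x + 2)^2
  λ = 6: largest Jordan block has size 2, contributing (x − 6)^2

So m_A(x) = (x - 6)^2*(x + 2)^2 = x^4 - 8*x^3 - 8*x^2 + 96*x + 144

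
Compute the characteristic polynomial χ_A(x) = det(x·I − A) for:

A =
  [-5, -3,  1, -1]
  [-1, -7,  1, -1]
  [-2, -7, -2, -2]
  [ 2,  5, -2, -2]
x^4 + 16*x^3 + 96*x^2 + 256*x + 256

Expanding det(x·I − A) (e.g. by cofactor expansion or by noting that A is similar to its Jordan form J, which has the same characteristic polynomial as A) gives
  χ_A(x) = x^4 + 16*x^3 + 96*x^2 + 256*x + 256
which factors as (x + 4)^4. The eigenvalues (with algebraic multiplicities) are λ = -4 with multiplicity 4.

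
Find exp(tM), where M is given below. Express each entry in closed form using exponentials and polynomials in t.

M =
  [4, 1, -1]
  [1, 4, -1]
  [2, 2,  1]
e^{tM} =
  [t*exp(3*t) + exp(3*t), t*exp(3*t), -t*exp(3*t)]
  [t*exp(3*t), t*exp(3*t) + exp(3*t), -t*exp(3*t)]
  [2*t*exp(3*t), 2*t*exp(3*t), -2*t*exp(3*t) + exp(3*t)]

Strategy: write M = P · J · P⁻¹ where J is a Jordan canonical form, so e^{tM} = P · e^{tJ} · P⁻¹, and e^{tJ} can be computed block-by-block.

M has Jordan form
J =
  [3, 1, 0]
  [0, 3, 0]
  [0, 0, 3]
(up to reordering of blocks).

Per-block formulas:
  For a 2×2 Jordan block J_2(3): exp(t · J_2(3)) = e^(3t)·(I + t·N), where N is the 2×2 nilpotent shift.
  For a 1×1 block at λ = 3: exp(t · [3]) = [e^(3t)].

After assembling e^{tJ} and conjugating by P, we get:

e^{tM} =
  [t*exp(3*t) + exp(3*t), t*exp(3*t), -t*exp(3*t)]
  [t*exp(3*t), t*exp(3*t) + exp(3*t), -t*exp(3*t)]
  [2*t*exp(3*t), 2*t*exp(3*t), -2*t*exp(3*t) + exp(3*t)]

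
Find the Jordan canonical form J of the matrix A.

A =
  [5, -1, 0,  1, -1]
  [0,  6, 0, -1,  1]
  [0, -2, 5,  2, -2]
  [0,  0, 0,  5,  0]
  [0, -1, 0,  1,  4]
J_2(5) ⊕ J_1(5) ⊕ J_1(5) ⊕ J_1(5)

The characteristic polynomial is
  det(x·I − A) = x^5 - 25*x^4 + 250*x^3 - 1250*x^2 + 3125*x - 3125 = (x - 5)^5

Eigenvalues and multiplicities (the geometric multiplicity of λ is n − rank(A − λI), which equals the number of Jordan blocks for λ):
  λ = 5: algebraic multiplicity = 5, geometric multiplicity = 4

Determining the block sizes for each eigenvalue:
  λ = 5: 4 blocks summing to 5 forces exactly one block of size 2 and the rest size 1 → block sizes [2, 1, 1, 1]

Assembling the blocks gives a Jordan form
J =
  [5, 1, 0, 0, 0]
  [0, 5, 0, 0, 0]
  [0, 0, 5, 0, 0]
  [0, 0, 0, 5, 0]
  [0, 0, 0, 0, 5]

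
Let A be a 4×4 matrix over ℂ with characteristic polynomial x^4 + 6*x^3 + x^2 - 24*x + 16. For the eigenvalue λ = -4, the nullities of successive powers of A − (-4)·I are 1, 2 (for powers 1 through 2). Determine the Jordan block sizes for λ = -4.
Block sizes for λ = -4: [2]

From the dimensions of kernels of powers, the number of Jordan blocks of size at least j is d_j − d_{j−1} where d_j = dim ker(N^j) (with d_0 = 0). Computing the differences gives [1, 1].
The number of blocks of size exactly k is (#blocks of size ≥ k) − (#blocks of size ≥ k + 1), so the partition is: 1 block(s) of size 2.
In nonincreasing order the block sizes are [2].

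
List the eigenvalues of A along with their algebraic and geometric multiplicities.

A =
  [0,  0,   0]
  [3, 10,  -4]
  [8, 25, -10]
λ = 0: alg = 3, geom = 1

Step 1 — factor the characteristic polynomial to read off the algebraic multiplicities:
  χ_A(x) = x^3

Step 2 — compute geometric multiplicities via the rank-nullity identity g(λ) = n − rank(A − λI):
  rank(A − (0)·I) = 2, so dim ker(A − (0)·I) = n − 2 = 1

Summary:
  λ = 0: algebraic multiplicity = 3, geometric multiplicity = 1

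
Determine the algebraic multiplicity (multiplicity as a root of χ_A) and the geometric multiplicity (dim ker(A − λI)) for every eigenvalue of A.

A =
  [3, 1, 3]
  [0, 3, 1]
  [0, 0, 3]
λ = 3: alg = 3, geom = 1

Step 1 — factor the characteristic polynomial to read off the algebraic multiplicities:
  χ_A(x) = (x - 3)^3

Step 2 — compute geometric multiplicities via the rank-nullity identity g(λ) = n − rank(A − λI):
  rank(A − (3)·I) = 2, so dim ker(A − (3)·I) = n − 2 = 1

Summary:
  λ = 3: algebraic multiplicity = 3, geometric multiplicity = 1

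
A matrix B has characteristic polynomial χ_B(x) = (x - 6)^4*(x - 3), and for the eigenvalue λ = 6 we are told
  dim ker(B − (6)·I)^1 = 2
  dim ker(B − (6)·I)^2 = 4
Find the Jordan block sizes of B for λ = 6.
Block sizes for λ = 6: [2, 2]

From the dimensions of kernels of powers, the number of Jordan blocks of size at least j is d_j − d_{j−1} where d_j = dim ker(N^j) (with d_0 = 0). Computing the differences gives [2, 2].
The number of blocks of size exactly k is (#blocks of size ≥ k) − (#blocks of size ≥ k + 1), so the partition is: 2 block(s) of size 2.
In nonincreasing order the block sizes are [2, 2].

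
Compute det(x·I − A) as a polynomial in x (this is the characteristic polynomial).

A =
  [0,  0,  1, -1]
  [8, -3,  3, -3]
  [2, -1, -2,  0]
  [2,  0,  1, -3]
x^4 + 8*x^3 + 24*x^2 + 32*x + 16

Expanding det(x·I − A) (e.g. by cofactor expansion or by noting that A is similar to its Jordan form J, which has the same characteristic polynomial as A) gives
  χ_A(x) = x^4 + 8*x^3 + 24*x^2 + 32*x + 16
which factors as (x + 2)^4. The eigenvalues (with algebraic multiplicities) are λ = -2 with multiplicity 4.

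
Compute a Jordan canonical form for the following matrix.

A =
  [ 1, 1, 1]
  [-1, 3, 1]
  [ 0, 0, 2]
J_2(2) ⊕ J_1(2)

The characteristic polynomial is
  det(x·I − A) = x^3 - 6*x^2 + 12*x - 8 = (x - 2)^3

Eigenvalues and multiplicities (the geometric multiplicity of λ is n − rank(A − λI), which equals the number of Jordan blocks for λ):
  λ = 2: algebraic multiplicity = 3, geometric multiplicity = 2

Determining the block sizes for each eigenvalue:
  λ = 2: 2 blocks summing to 3 forces exactly one block of size 2 and the rest size 1 → block sizes [2, 1]

Assembling the blocks gives a Jordan form
J =
  [2, 1, 0]
  [0, 2, 0]
  [0, 0, 2]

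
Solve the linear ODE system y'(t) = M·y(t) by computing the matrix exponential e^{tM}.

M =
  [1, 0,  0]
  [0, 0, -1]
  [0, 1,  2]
e^{tM} =
  [exp(t), 0, 0]
  [0, -t*exp(t) + exp(t), -t*exp(t)]
  [0, t*exp(t), t*exp(t) + exp(t)]

Strategy: write M = P · J · P⁻¹ where J is a Jordan canonical form, so e^{tM} = P · e^{tJ} · P⁻¹, and e^{tJ} can be computed block-by-block.

M has Jordan form
J =
  [1, 1, 0]
  [0, 1, 0]
  [0, 0, 1]
(up to reordering of blocks).

Per-block formulas:
  For a 2×2 Jordan block J_2(1): exp(t · J_2(1)) = e^(1t)·(I + t·N), where N is the 2×2 nilpotent shift.
  For a 1×1 block at λ = 1: exp(t · [1]) = [e^(1t)].

After assembling e^{tJ} and conjugating by P, we get:

e^{tM} =
  [exp(t), 0, 0]
  [0, -t*exp(t) + exp(t), -t*exp(t)]
  [0, t*exp(t), t*exp(t) + exp(t)]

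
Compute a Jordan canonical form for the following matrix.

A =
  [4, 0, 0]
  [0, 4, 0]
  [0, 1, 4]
J_2(4) ⊕ J_1(4)

The characteristic polynomial is
  det(x·I − A) = x^3 - 12*x^2 + 48*x - 64 = (x - 4)^3

Eigenvalues and multiplicities (the geometric multiplicity of λ is n − rank(A − λI), which equals the number of Jordan blocks for λ):
  λ = 4: algebraic multiplicity = 3, geometric multiplicity = 2

Determining the block sizes for each eigenvalue:
  λ = 4: 2 blocks summing to 3 forces exactly one block of size 2 and the rest size 1 → block sizes [2, 1]

Assembling the blocks gives a Jordan form
J =
  [4, 1, 0]
  [0, 4, 0]
  [0, 0, 4]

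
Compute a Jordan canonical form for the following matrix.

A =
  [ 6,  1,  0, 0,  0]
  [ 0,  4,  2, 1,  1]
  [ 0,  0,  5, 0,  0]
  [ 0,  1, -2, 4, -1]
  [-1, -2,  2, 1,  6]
J_3(5) ⊕ J_1(5) ⊕ J_1(5)

The characteristic polynomial is
  det(x·I − A) = x^5 - 25*x^4 + 250*x^3 - 1250*x^2 + 3125*x - 3125 = (x - 5)^5

Eigenvalues and multiplicities (the geometric multiplicity of λ is n − rank(A − λI), which equals the number of Jordan blocks for λ):
  λ = 5: algebraic multiplicity = 5, geometric multiplicity = 3

Determining the block sizes for each eigenvalue:
  λ = 5: with am = 5 and gm = 3, the partition is not yet determined (e.g. several partitions of 5 into 3 parts exist). Let N = A − (5)·I. Computing rank(N^1) = 2, rank(N^2) = 1, rank(N^3) = 0; the number of blocks of size ≥ j is rank(N^{j−1}) − rank(N^j), giving [3, 1, 1]. So we have 1 block(s) of size 3, 2 block(s) of size 1 → block sizes [3, 1, 1]

Assembling the blocks gives a Jordan form
J =
  [5, 1, 0, 0, 0]
  [0, 5, 1, 0, 0]
  [0, 0, 5, 0, 0]
  [0, 0, 0, 5, 0]
  [0, 0, 0, 0, 5]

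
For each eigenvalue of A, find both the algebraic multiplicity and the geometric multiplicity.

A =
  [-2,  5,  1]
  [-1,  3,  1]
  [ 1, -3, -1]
λ = 0: alg = 3, geom = 1

Step 1 — factor the characteristic polynomial to read off the algebraic multiplicities:
  χ_A(x) = x^3

Step 2 — compute geometric multiplicities via the rank-nullity identity g(λ) = n − rank(A − λI):
  rank(A − (0)·I) = 2, so dim ker(A − (0)·I) = n − 2 = 1

Summary:
  λ = 0: algebraic multiplicity = 3, geometric multiplicity = 1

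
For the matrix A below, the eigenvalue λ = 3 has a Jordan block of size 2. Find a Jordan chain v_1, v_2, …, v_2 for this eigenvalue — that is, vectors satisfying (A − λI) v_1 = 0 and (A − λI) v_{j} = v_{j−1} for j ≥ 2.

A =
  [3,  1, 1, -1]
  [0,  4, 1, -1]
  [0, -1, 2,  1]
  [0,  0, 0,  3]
A Jordan chain for λ = 3 of length 2:
v_1 = (1, 1, -1, 0)ᵀ
v_2 = (0, 1, 0, 0)ᵀ

Let N = A − (3)·I. We want v_2 with N^2 v_2 = 0 but N^1 v_2 ≠ 0; then v_{j-1} := N · v_j for j = 2, …, 2.

Pick v_2 = (0, 1, 0, 0)ᵀ.
Then v_1 = N · v_2 = (1, 1, -1, 0)ᵀ.

Sanity check: (A − (3)·I) v_1 = (0, 0, 0, 0)ᵀ = 0. ✓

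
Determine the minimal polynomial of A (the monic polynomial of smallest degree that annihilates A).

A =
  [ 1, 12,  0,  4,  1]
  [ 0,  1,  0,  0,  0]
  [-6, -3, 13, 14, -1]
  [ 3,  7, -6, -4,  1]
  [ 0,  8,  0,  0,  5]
x^5 - 16*x^4 + 94*x^3 - 244*x^2 + 265*x - 100

The characteristic polynomial is χ_A(x) = (x - 5)^2*(x - 4)*(x - 1)^2, so the eigenvalues are known. The minimal polynomial is
  m_A(x) = Π_λ (x − λ)^{k_λ}
where k_λ is the size of the *largest* Jordan block for λ (equivalently, the smallest k with (A − λI)^k v = 0 for every generalised eigenvector v of λ).

  λ = 1: largest Jordan block has size 2, contributing (x − 1)^2
  λ = 4: largest Jordan block has size 1, contributing (x − 4)
  λ = 5: largest Jordan block has size 2, contributing (x − 5)^2

So m_A(x) = (x - 5)^2*(x - 4)*(x - 1)^2 = x^5 - 16*x^4 + 94*x^3 - 244*x^2 + 265*x - 100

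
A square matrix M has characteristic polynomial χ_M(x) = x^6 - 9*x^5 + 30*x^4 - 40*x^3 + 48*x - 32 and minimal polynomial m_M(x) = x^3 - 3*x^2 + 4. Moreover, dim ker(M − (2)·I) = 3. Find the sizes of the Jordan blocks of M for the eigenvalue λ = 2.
Block sizes for λ = 2: [2, 2, 1]

Step 1 — from the characteristic polynomial, algebraic multiplicity of λ = 2 is 5. From dim ker(M − (2)·I) = 3, there are exactly 3 Jordan blocks for λ = 2.
Step 2 — from the minimal polynomial, the factor (x − 2)^2 tells us the largest block for λ = 2 has size 2.
Step 3 — with total size 5, 3 blocks, and largest block 2, the block sizes (in nonincreasing order) are [2, 2, 1].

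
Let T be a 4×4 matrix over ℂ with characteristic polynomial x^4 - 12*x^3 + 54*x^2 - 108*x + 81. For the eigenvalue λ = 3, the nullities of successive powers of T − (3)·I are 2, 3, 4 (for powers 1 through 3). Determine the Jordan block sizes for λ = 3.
Block sizes for λ = 3: [3, 1]

From the dimensions of kernels of powers, the number of Jordan blocks of size at least j is d_j − d_{j−1} where d_j = dim ker(N^j) (with d_0 = 0). Computing the differences gives [2, 1, 1].
The number of blocks of size exactly k is (#blocks of size ≥ k) − (#blocks of size ≥ k + 1), so the partition is: 1 block(s) of size 1, 1 block(s) of size 3.
In nonincreasing order the block sizes are [3, 1].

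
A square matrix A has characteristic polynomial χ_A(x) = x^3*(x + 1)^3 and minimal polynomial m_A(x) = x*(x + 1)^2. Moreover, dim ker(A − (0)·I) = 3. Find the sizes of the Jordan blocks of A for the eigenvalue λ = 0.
Block sizes for λ = 0: [1, 1, 1]

Step 1 — from the characteristic polynomial, algebraic multiplicity of λ = 0 is 3. From dim ker(A − (0)·I) = 3, there are exactly 3 Jordan blocks for λ = 0.
Step 2 — from the minimal polynomial, the factor (x − 0) tells us the largest block for λ = 0 has size 1.
Step 3 — with total size 3, 3 blocks, and largest block 1, the block sizes (in nonincreasing order) are [1, 1, 1].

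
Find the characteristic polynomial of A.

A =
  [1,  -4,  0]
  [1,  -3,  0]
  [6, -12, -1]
x^3 + 3*x^2 + 3*x + 1

Expanding det(x·I − A) (e.g. by cofactor expansion or by noting that A is similar to its Jordan form J, which has the same characteristic polynomial as A) gives
  χ_A(x) = x^3 + 3*x^2 + 3*x + 1
which factors as (x + 1)^3. The eigenvalues (with algebraic multiplicities) are λ = -1 with multiplicity 3.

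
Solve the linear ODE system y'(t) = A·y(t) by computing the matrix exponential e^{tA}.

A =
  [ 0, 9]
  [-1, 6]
e^{tA} =
  [-3*t*exp(3*t) + exp(3*t), 9*t*exp(3*t)]
  [-t*exp(3*t), 3*t*exp(3*t) + exp(3*t)]

Strategy: write A = P · J · P⁻¹ where J is a Jordan canonical form, so e^{tA} = P · e^{tJ} · P⁻¹, and e^{tJ} can be computed block-by-block.

A has Jordan form
J =
  [3, 1]
  [0, 3]
(up to reordering of blocks).

Per-block formulas:
  For a 2×2 Jordan block J_2(3): exp(t · J_2(3)) = e^(3t)·(I + t·N), where N is the 2×2 nilpotent shift.

After assembling e^{tJ} and conjugating by P, we get:

e^{tA} =
  [-3*t*exp(3*t) + exp(3*t), 9*t*exp(3*t)]
  [-t*exp(3*t), 3*t*exp(3*t) + exp(3*t)]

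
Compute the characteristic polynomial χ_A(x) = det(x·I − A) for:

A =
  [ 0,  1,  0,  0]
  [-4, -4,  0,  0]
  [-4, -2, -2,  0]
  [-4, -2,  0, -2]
x^4 + 8*x^3 + 24*x^2 + 32*x + 16

Expanding det(x·I − A) (e.g. by cofactor expansion or by noting that A is similar to its Jordan form J, which has the same characteristic polynomial as A) gives
  χ_A(x) = x^4 + 8*x^3 + 24*x^2 + 32*x + 16
which factors as (x + 2)^4. The eigenvalues (with algebraic multiplicities) are λ = -2 with multiplicity 4.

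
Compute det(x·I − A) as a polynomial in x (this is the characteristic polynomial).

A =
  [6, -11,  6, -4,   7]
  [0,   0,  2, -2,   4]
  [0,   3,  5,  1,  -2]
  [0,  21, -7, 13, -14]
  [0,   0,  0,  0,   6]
x^5 - 30*x^4 + 360*x^3 - 2160*x^2 + 6480*x - 7776

Expanding det(x·I − A) (e.g. by cofactor expansion or by noting that A is similar to its Jordan form J, which has the same characteristic polynomial as A) gives
  χ_A(x) = x^5 - 30*x^4 + 360*x^3 - 2160*x^2 + 6480*x - 7776
which factors as (x - 6)^5. The eigenvalues (with algebraic multiplicities) are λ = 6 with multiplicity 5.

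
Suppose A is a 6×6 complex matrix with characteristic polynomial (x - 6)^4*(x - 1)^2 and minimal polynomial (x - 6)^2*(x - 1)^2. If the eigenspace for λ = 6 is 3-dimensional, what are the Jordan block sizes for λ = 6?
Block sizes for λ = 6: [2, 1, 1]

Step 1 — from the characteristic polynomial, algebraic multiplicity of λ = 6 is 4. From dim ker(A − (6)·I) = 3, there are exactly 3 Jordan blocks for λ = 6.
Step 2 — from the minimal polynomial, the factor (x − 6)^2 tells us the largest block for λ = 6 has size 2.
Step 3 — with total size 4, 3 blocks, and largest block 2, the block sizes (in nonincreasing order) are [2, 1, 1].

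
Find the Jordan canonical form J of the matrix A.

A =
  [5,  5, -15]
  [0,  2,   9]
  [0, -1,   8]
J_2(5) ⊕ J_1(5)

The characteristic polynomial is
  det(x·I − A) = x^3 - 15*x^2 + 75*x - 125 = (x - 5)^3

Eigenvalues and multiplicities (the geometric multiplicity of λ is n − rank(A − λI), which equals the number of Jordan blocks for λ):
  λ = 5: algebraic multiplicity = 3, geometric multiplicity = 2

Determining the block sizes for each eigenvalue:
  λ = 5: 2 blocks summing to 3 forces exactly one block of size 2 and the rest size 1 → block sizes [2, 1]

Assembling the blocks gives a Jordan form
J =
  [5, 1, 0]
  [0, 5, 0]
  [0, 0, 5]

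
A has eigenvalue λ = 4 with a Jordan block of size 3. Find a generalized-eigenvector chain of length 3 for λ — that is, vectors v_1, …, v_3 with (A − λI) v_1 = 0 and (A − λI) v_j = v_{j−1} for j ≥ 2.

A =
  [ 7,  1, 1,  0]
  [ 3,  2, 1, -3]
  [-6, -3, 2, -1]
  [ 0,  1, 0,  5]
A Jordan chain for λ = 4 of length 3:
v_1 = (6, -3, -15, 3)ᵀ
v_2 = (3, 3, -6, 0)ᵀ
v_3 = (1, 0, 0, 0)ᵀ

Let N = A − (4)·I. We want v_3 with N^3 v_3 = 0 but N^2 v_3 ≠ 0; then v_{j-1} := N · v_j for j = 3, …, 2.

Pick v_3 = (1, 0, 0, 0)ᵀ.
Then v_2 = N · v_3 = (3, 3, -6, 0)ᵀ.
Then v_1 = N · v_2 = (6, -3, -15, 3)ᵀ.

Sanity check: (A − (4)·I) v_1 = (0, 0, 0, 0)ᵀ = 0. ✓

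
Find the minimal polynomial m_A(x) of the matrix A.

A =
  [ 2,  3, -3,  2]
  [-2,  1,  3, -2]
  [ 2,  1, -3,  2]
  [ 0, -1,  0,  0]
x^3

The characteristic polynomial is χ_A(x) = x^4, so the eigenvalues are known. The minimal polynomial is
  m_A(x) = Π_λ (x − λ)^{k_λ}
where k_λ is the size of the *largest* Jordan block for λ (equivalently, the smallest k with (A − λI)^k v = 0 for every generalised eigenvector v of λ).

  λ = 0: largest Jordan block has size 3, contributing (x − 0)^3

So m_A(x) = x^3 = x^3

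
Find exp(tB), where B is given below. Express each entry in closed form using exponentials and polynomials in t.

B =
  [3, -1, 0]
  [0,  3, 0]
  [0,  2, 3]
e^{tB} =
  [exp(3*t), -t*exp(3*t), 0]
  [0, exp(3*t), 0]
  [0, 2*t*exp(3*t), exp(3*t)]

Strategy: write B = P · J · P⁻¹ where J is a Jordan canonical form, so e^{tB} = P · e^{tJ} · P⁻¹, and e^{tJ} can be computed block-by-block.

B has Jordan form
J =
  [3, 1, 0]
  [0, 3, 0]
  [0, 0, 3]
(up to reordering of blocks).

Per-block formulas:
  For a 1×1 block at λ = 3: exp(t · [3]) = [e^(3t)].
  For a 2×2 Jordan block J_2(3): exp(t · J_2(3)) = e^(3t)·(I + t·N), where N is the 2×2 nilpotent shift.

After assembling e^{tJ} and conjugating by P, we get:

e^{tB} =
  [exp(3*t), -t*exp(3*t), 0]
  [0, exp(3*t), 0]
  [0, 2*t*exp(3*t), exp(3*t)]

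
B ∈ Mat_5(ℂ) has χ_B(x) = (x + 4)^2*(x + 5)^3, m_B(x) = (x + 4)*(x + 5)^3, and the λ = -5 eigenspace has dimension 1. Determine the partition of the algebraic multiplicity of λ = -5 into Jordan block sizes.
Block sizes for λ = -5: [3]

Step 1 — from the characteristic polynomial, algebraic multiplicity of λ = -5 is 3. From dim ker(B − (-5)·I) = 1, there are exactly 1 Jordan blocks for λ = -5.
Step 2 — from the minimal polynomial, the factor (x + 5)^3 tells us the largest block for λ = -5 has size 3.
Step 3 — with total size 3, 1 blocks, and largest block 3, the block sizes (in nonincreasing order) are [3].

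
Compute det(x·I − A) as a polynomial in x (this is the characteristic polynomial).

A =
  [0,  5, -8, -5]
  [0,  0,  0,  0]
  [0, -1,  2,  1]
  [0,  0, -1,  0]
x^4 - 2*x^3 + x^2

Expanding det(x·I − A) (e.g. by cofactor expansion or by noting that A is similar to its Jordan form J, which has the same characteristic polynomial as A) gives
  χ_A(x) = x^4 - 2*x^3 + x^2
which factors as x^2*(x - 1)^2. The eigenvalues (with algebraic multiplicities) are λ = 0 with multiplicity 2, λ = 1 with multiplicity 2.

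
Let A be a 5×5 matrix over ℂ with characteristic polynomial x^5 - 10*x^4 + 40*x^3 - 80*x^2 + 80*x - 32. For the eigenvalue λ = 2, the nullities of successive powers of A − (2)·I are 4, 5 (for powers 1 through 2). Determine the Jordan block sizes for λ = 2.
Block sizes for λ = 2: [2, 1, 1, 1]

From the dimensions of kernels of powers, the number of Jordan blocks of size at least j is d_j − d_{j−1} where d_j = dim ker(N^j) (with d_0 = 0). Computing the differences gives [4, 1].
The number of blocks of size exactly k is (#blocks of size ≥ k) − (#blocks of size ≥ k + 1), so the partition is: 3 block(s) of size 1, 1 block(s) of size 2.
In nonincreasing order the block sizes are [2, 1, 1, 1].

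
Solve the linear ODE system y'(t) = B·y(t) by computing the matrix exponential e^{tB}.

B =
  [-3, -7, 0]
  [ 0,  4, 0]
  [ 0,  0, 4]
e^{tB} =
  [exp(-3*t), -exp(4*t) + exp(-3*t), 0]
  [0, exp(4*t), 0]
  [0, 0, exp(4*t)]

Strategy: write B = P · J · P⁻¹ where J is a Jordan canonical form, so e^{tB} = P · e^{tJ} · P⁻¹, and e^{tJ} can be computed block-by-block.

B has Jordan form
J =
  [-3, 0, 0]
  [ 0, 4, 0]
  [ 0, 0, 4]
(up to reordering of blocks).

Per-block formulas:
  For a 1×1 block at λ = 4: exp(t · [4]) = [e^(4t)].
  For a 1×1 block at λ = -3: exp(t · [-3]) = [e^(-3t)].

After assembling e^{tJ} and conjugating by P, we get:

e^{tB} =
  [exp(-3*t), -exp(4*t) + exp(-3*t), 0]
  [0, exp(4*t), 0]
  [0, 0, exp(4*t)]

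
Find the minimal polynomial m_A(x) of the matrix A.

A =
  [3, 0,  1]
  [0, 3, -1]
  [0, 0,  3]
x^2 - 6*x + 9

The characteristic polynomial is χ_A(x) = (x - 3)^3, so the eigenvalues are known. The minimal polynomial is
  m_A(x) = Π_λ (x − λ)^{k_λ}
where k_λ is the size of the *largest* Jordan block for λ (equivalently, the smallest k with (A − λI)^k v = 0 for every generalised eigenvector v of λ).

  λ = 3: largest Jordan block has size 2, contributing (x − 3)^2

So m_A(x) = (x - 3)^2 = x^2 - 6*x + 9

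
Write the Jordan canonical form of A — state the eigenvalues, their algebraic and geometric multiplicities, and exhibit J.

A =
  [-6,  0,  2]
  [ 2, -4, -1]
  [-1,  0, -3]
J_1(-5) ⊕ J_2(-4)

The characteristic polynomial is
  det(x·I − A) = x^3 + 13*x^2 + 56*x + 80 = (x + 4)^2*(x + 5)

Eigenvalues and multiplicities (the geometric multiplicity of λ is n − rank(A − λI), which equals the number of Jordan blocks for λ):
  λ = -5: algebraic multiplicity = 1, geometric multiplicity = 1
  λ = -4: algebraic multiplicity = 2, geometric multiplicity = 1

Determining the block sizes for each eigenvalue:
  λ = -5: one block (gm = 1), so the single block has size am = 1 → block sizes [1]
  λ = -4: one block (gm = 1), so the single block has size am = 2 → block sizes [2]

Assembling the blocks gives a Jordan form
J =
  [-5,  0,  0]
  [ 0, -4,  1]
  [ 0,  0, -4]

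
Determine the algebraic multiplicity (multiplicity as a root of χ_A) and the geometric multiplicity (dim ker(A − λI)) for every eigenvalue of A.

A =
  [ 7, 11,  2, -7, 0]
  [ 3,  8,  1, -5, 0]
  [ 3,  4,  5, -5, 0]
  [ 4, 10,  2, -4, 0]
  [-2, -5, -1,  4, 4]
λ = 4: alg = 5, geom = 3

Step 1 — factor the characteristic polynomial to read off the algebraic multiplicities:
  χ_A(x) = (x - 4)^5

Step 2 — compute geometric multiplicities via the rank-nullity identity g(λ) = n − rank(A − λI):
  rank(A − (4)·I) = 2, so dim ker(A − (4)·I) = n − 2 = 3

Summary:
  λ = 4: algebraic multiplicity = 5, geometric multiplicity = 3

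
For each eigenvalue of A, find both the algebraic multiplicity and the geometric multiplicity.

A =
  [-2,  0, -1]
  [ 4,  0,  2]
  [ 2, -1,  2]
λ = 0: alg = 3, geom = 1

Step 1 — factor the characteristic polynomial to read off the algebraic multiplicities:
  χ_A(x) = x^3

Step 2 — compute geometric multiplicities via the rank-nullity identity g(λ) = n − rank(A − λI):
  rank(A − (0)·I) = 2, so dim ker(A − (0)·I) = n − 2 = 1

Summary:
  λ = 0: algebraic multiplicity = 3, geometric multiplicity = 1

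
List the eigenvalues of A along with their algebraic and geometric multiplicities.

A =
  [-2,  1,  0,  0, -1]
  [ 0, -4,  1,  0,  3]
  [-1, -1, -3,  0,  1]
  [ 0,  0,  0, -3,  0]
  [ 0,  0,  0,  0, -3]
λ = -3: alg = 5, geom = 3

Step 1 — factor the characteristic polynomial to read off the algebraic multiplicities:
  χ_A(x) = (x + 3)^5

Step 2 — compute geometric multiplicities via the rank-nullity identity g(λ) = n − rank(A − λI):
  rank(A − (-3)·I) = 2, so dim ker(A − (-3)·I) = n − 2 = 3

Summary:
  λ = -3: algebraic multiplicity = 5, geometric multiplicity = 3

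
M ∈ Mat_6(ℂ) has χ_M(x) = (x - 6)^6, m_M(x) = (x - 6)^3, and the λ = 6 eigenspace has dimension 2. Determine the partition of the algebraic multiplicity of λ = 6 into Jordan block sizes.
Block sizes for λ = 6: [3, 3]

Step 1 — from the characteristic polynomial, algebraic multiplicity of λ = 6 is 6. From dim ker(M − (6)·I) = 2, there are exactly 2 Jordan blocks for λ = 6.
Step 2 — from the minimal polynomial, the factor (x − 6)^3 tells us the largest block for λ = 6 has size 3.
Step 3 — with total size 6, 2 blocks, and largest block 3, the block sizes (in nonincreasing order) are [3, 3].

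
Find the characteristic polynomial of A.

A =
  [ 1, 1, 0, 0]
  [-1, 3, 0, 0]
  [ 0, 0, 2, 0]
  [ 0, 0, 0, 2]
x^4 - 8*x^3 + 24*x^2 - 32*x + 16

Expanding det(x·I − A) (e.g. by cofactor expansion or by noting that A is similar to its Jordan form J, which has the same characteristic polynomial as A) gives
  χ_A(x) = x^4 - 8*x^3 + 24*x^2 - 32*x + 16
which factors as (x - 2)^4. The eigenvalues (with algebraic multiplicities) are λ = 2 with multiplicity 4.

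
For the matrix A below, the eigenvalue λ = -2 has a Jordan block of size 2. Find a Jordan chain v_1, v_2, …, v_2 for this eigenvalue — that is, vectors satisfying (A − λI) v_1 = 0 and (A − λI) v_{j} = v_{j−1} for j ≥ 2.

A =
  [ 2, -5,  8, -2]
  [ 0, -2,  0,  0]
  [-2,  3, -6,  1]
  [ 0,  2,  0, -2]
A Jordan chain for λ = -2 of length 2:
v_1 = (4, 0, -2, 0)ᵀ
v_2 = (1, 0, 0, 0)ᵀ

Let N = A − (-2)·I. We want v_2 with N^2 v_2 = 0 but N^1 v_2 ≠ 0; then v_{j-1} := N · v_j for j = 2, …, 2.

Pick v_2 = (1, 0, 0, 0)ᵀ.
Then v_1 = N · v_2 = (4, 0, -2, 0)ᵀ.

Sanity check: (A − (-2)·I) v_1 = (0, 0, 0, 0)ᵀ = 0. ✓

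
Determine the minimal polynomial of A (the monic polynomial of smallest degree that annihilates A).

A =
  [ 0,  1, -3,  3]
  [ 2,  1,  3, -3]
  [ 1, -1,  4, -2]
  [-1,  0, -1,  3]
x^2 - 4*x + 4

The characteristic polynomial is χ_A(x) = (x - 2)^4, so the eigenvalues are known. The minimal polynomial is
  m_A(x) = Π_λ (x − λ)^{k_λ}
where k_λ is the size of the *largest* Jordan block for λ (equivalently, the smallest k with (A − λI)^k v = 0 for every generalised eigenvector v of λ).

  λ = 2: largest Jordan block has size 2, contributing (x − 2)^2

So m_A(x) = (x - 2)^2 = x^2 - 4*x + 4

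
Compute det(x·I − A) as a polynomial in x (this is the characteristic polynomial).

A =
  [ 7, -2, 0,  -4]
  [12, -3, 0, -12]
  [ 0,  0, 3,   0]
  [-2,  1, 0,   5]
x^4 - 12*x^3 + 54*x^2 - 108*x + 81

Expanding det(x·I − A) (e.g. by cofactor expansion or by noting that A is similar to its Jordan form J, which has the same characteristic polynomial as A) gives
  χ_A(x) = x^4 - 12*x^3 + 54*x^2 - 108*x + 81
which factors as (x - 3)^4. The eigenvalues (with algebraic multiplicities) are λ = 3 with multiplicity 4.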